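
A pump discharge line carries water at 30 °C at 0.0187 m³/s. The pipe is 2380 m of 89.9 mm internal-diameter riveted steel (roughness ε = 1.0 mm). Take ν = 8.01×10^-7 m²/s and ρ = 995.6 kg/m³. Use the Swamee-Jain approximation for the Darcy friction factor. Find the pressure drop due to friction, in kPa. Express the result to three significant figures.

Δp ≈ 4530 kPa

V = 4Q/(πD²) = 4·0.0187/(π·0.0899²) = 2.946 m/s
Re = VD/ν = 2.946·0.0899/8.01×10^-7 = 3.31×10^5 → turbulent
ε/D = 1.0/89.9 = 0.0111
Swamee-Jain: f = 0.03958
h_f = f(L/D)V²/(2g) = 0.03958·(2380/0.0899)·2.946²/(2·9.81) = 463.6 m
Δp = ρg·h_f = 995.6·9.81·463.6 = 4527 kPa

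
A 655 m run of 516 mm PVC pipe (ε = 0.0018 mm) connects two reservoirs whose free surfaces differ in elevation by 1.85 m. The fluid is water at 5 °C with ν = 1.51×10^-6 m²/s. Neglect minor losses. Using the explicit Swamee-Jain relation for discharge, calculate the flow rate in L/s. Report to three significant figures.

Q ≈ 308 L/s

Swamee-Jain (Type II): Q = -0.965·√(gD⁵h_f/L)·ln[ε/(3.7D) + √(3.17ν²L/(gD³h_f))]
√(gD⁵h_f/L) = √(9.81·0.516⁵·1.85/655) = 0.03184
ε/(3.7D) = 9.43×10^-7; √(3.17ν²L/(gD³h_f)) = 4.36×10^-5
Q = -0.965·0.03184·ln(4.452×10^-5) = 0.3078 m³/s
Check: V = 1.47 m/s, Re = 5.03×10^5, f = 0.01313, h_f = 1.84 m ≈ 1.85 m ✓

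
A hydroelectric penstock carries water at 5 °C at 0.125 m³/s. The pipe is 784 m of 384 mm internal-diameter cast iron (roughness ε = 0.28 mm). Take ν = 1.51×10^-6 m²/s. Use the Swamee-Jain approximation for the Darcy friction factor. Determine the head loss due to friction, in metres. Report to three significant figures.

h_f ≈ 2.38 m

V = 4Q/(πD²) = 4·0.125/(π·0.384²) = 1.079 m/s
Re = VD/ν = 1.079·0.384/1.51×10^-6 = 2.74×10^5 → turbulent
ε/D = 0.28/384 = 7.29×10^-4
Swamee-Jain: f = 0.01963
h_f = f(L/D)V²/(2g) = 0.01963·(784/0.384)·1.079²/(2·9.81) = 2.380 m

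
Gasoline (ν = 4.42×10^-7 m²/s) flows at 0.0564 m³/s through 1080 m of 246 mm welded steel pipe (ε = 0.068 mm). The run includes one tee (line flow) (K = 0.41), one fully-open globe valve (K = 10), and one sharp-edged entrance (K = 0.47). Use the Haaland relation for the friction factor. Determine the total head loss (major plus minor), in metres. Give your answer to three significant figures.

V = 4Q/(πD²) = 1.187 m/s; V²/2g = 0.07177 m
Re = 6.60×10^5, ε/D = 2.76×10^-4 → f = 0.01569 (Haaland)
Major: h_f = f(L/D)·V²/2g = 0.01569·4390·0.07177 = 4.944 m
Minor: ΣK = 10.9; h_m = ΣK·V²/2g = 0.7809 m
Total H_L = 4.944 + 0.7809 = 5.725 m

H_L ≈ 5.72 m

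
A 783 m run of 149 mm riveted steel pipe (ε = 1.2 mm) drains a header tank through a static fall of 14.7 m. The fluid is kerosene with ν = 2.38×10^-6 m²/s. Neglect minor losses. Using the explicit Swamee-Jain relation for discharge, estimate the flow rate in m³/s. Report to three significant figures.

Swamee-Jain (Type II): Q = -0.965·√(gD⁵h_f/L)·ln[ε/(3.7D) + √(3.17ν²L/(gD³h_f))]
√(gD⁵h_f/L) = √(9.81·0.149⁵·14.7/783) = 0.003678
ε/(3.7D) = 0.00218; √(3.17ν²L/(gD³h_f)) = 1.72×10^-4
Q = -0.965·0.003678·ln(0.002348) = 0.02149 m³/s
Check: V = 1.23 m/s, Re = 7.71×10^4, f = 0.03646, h_f = 14.8 m ≈ 14.7 m ✓

Q ≈ 0.0215 m³/s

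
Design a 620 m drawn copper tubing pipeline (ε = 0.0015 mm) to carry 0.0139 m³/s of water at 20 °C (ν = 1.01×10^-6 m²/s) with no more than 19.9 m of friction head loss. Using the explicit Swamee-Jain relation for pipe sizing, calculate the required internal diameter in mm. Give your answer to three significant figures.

Swamee-Jain (Type III): D = 0.66·[ε^1.25·(LQ²/(gh_f))^4.75 + ν·Q^9.4·(L/(gh_f))^5.2]^0.04
LQ²/(gh_f) = 6.136×10^-4; L/(gh_f) = 3.176
Term 1 = ε^1.25·(…)^4.75 = 2.90×10^-23; Term 2 = ν·Q^9.4·(…)^5.2 = 1.44×10^-21
D = 0.66·(2.90×10^-23 + 1.44×10^-21)^0.04 = 0.09688 m = 96.9 mm
Check: V = 1.89 m/s, Re = 1.81×10^5, f = 0.01597, h_f = 18.5 m ≈ 19.9 m ✓

D ≈ 96.9 mm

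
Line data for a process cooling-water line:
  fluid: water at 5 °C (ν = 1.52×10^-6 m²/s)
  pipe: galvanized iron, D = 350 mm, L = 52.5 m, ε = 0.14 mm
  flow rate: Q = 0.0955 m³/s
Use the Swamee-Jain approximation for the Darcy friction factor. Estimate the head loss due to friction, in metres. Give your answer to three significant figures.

V = 4Q/(πD²) = 4·0.0955/(π·0.350²) = 0.9926 m/s
Re = VD/ν = 0.9926·0.350/1.52×10^-6 = 2.29×10^5 → turbulent
ε/D = 0.14/350 = 4.00×10^-4
Swamee-Jain: f = 0.01815
h_f = f(L/D)V²/(2g) = 0.01815·(52.5/0.350)·0.9926²/(2·9.81) = 0.1367 m

h_f ≈ 0.137 m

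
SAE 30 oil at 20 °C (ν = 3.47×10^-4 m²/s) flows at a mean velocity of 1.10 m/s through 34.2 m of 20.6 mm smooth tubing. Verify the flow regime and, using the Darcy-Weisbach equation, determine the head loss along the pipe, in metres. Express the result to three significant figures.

Re = VD/ν = 1.10·0.02060/3.47×10^-4 = 65.3 → laminar (Re < 2300)
f = 64/Re = 0.9801
h_f = f(L/D)V²/(2g) = 0.9801·(34.2/0.02060)·1.10²/(2·9.81) = 100.3 m

h_f ≈ 100 m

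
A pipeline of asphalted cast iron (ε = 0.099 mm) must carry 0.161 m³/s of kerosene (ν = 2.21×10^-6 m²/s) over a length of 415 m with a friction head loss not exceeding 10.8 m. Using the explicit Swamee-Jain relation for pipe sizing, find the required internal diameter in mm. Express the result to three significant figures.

D ≈ 274 mm

Swamee-Jain (Type III): D = 0.66·[ε^1.25·(LQ²/(gh_f))^4.75 + ν·Q^9.4·(L/(gh_f))^5.2]^0.04
LQ²/(gh_f) = 0.1015; L/(gh_f) = 3.917
Term 1 = ε^1.25·(…)^4.75 = 1.89×10^-10; Term 2 = ν·Q^9.4·(…)^5.2 = 9.37×10^-11
D = 0.66·(1.89×10^-10 + 9.37×10^-11)^0.04 = 0.2739 m = 274 mm
Check: V = 2.73 m/s, Re = 3.39×10^5, f = 0.01731, h_f = 9.98 m ≈ 10.8 m ✓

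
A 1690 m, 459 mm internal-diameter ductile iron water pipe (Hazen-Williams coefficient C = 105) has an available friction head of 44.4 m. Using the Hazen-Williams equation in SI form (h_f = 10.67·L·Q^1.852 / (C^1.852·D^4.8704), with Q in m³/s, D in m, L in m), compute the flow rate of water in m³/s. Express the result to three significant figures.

Rearranging: Q = [h_f·C^1.852·D^4.8704 / (10.67·L)]^(1/1.852)
Q = [44.4·105^1.852·0.459^4.8704 / (10.67·1690)]^0.540 = 0.5288 m³/s

Q ≈ 0.529 m³/s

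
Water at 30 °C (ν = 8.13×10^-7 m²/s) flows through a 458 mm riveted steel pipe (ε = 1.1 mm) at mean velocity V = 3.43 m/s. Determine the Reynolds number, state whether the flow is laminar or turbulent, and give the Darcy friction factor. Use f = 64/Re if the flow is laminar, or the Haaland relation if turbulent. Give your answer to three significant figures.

Re = VD/ν = 3.430·0.458/8.13×10^-7 = 1.93×10^6
Re > 4000 → turbulent; ε/D = 0.00240
Haaland: f = 0.02473

Re ≈ 1.93×10^6; turbulent; f ≈ 0.0247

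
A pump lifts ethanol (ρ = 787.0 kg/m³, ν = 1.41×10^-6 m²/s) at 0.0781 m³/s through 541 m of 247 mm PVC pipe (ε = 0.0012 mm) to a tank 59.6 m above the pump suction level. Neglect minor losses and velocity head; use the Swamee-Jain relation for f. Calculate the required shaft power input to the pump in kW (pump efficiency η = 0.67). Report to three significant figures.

V = 4Q/(πD²) = 1.630 m/s; Re = 2.86×10^5; ε/D = 4.86×10^-6; f = 0.01456
h_f = f(L/D)V²/2g = 4.319 m
Total head H = z + h_f = 59.6 + 4.319 = 63.92 m
P_hyd = ρgQH = 787.0·9.81·0.0781·63.92 = 38.54 kW
P_shaft = P_hyd/η = 38.54/0.67 = 57.52 kW

P_shaft ≈ 57.5 kW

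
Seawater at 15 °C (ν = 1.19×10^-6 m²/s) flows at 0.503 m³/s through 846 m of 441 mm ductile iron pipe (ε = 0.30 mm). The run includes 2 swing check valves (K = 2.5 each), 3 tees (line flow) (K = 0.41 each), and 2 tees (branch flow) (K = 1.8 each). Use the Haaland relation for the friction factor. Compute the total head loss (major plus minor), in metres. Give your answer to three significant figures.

V = 4Q/(πD²) = 3.293 m/s; V²/2g = 0.5527 m
Re = 1.22×10^6, ε/D = 6.80×10^-4 → f = 0.01824 (Haaland)
Major: h_f = f(L/D)·V²/2g = 0.01824·1918·0.5527 = 19.34 m
Minor: ΣK = 9.83; h_m = ΣK·V²/2g = 5.433 m
Total H_L = 19.34 + 5.433 = 24.78 m

H_L ≈ 24.8 m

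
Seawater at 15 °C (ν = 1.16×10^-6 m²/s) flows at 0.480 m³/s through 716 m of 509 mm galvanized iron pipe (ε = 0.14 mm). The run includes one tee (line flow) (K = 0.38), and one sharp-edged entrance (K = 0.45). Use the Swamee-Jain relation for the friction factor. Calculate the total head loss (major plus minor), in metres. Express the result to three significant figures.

V = 4Q/(πD²) = 2.359 m/s; V²/2g = 0.2836 m
Re = 1.04×10^6, ε/D = 2.75×10^-4 → f = 0.01550 (Swamee-Jain)
Major: h_f = f(L/D)·V²/2g = 0.01550·1407·0.2836 = 6.186 m
Minor: ΣK = 0.830; h_m = ΣK·V²/2g = 0.2354 m
Total H_L = 6.186 + 0.2354 = 6.421 m

H_L ≈ 6.42 m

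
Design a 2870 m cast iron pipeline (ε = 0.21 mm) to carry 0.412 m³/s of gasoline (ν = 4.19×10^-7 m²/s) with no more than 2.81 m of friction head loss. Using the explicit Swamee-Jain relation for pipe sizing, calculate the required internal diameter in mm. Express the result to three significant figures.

Swamee-Jain (Type III): D = 0.66·[ε^1.25·(LQ²/(gh_f))^4.75 + ν·Q^9.4·(L/(gh_f))^5.2]^0.04
LQ²/(gh_f) = 17.67; L/(gh_f) = 104.1
Term 1 = ε^1.25·(…)^4.75 = 21.3; Term 2 = ν·Q^9.4·(…)^5.2 = 3.11
D = 0.66·(21.3 + 3.11)^0.04 = 0.7499 m = 750 mm
Check: V = 0.933 m/s, Re = 1.67×10^6, f = 0.01528, h_f = 2.59 m ≈ 2.81 m ✓

D ≈ 750 mm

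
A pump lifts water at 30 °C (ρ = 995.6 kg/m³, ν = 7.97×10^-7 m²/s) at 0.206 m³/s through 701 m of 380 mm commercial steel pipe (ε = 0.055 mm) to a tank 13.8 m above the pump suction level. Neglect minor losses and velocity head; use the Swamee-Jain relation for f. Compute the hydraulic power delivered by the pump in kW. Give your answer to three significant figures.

P_hyd ≈ 36.7 kW

V = 4Q/(πD²) = 1.816 m/s; Re = 8.66×10^5; ε/D = 1.45×10^-4; f = 0.01427
h_f = f(L/D)V²/2g = 4.425 m
Total head H = z + h_f = 13.8 + 4.425 = 18.23 m
P_hyd = ρgQH = 995.6·9.81·0.206·18.23 = 36.67 kW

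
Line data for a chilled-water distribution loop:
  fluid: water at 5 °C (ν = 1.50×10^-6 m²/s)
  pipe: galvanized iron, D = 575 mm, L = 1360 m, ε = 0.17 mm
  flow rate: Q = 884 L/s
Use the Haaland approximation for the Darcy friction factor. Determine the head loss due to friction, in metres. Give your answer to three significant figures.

h_f ≈ 21.5 m

V = 4Q/(πD²) = 4·0.884/(π·0.575²) = 3.404 m/s
Re = VD/ν = 3.404·0.575/1.50×10^-6 = 1.30×10^6 → turbulent
ε/D = 0.17/575 = 2.96×10^-4
Haaland: f = 0.01542
h_f = f(L/D)V²/(2g) = 0.01542·(1360/0.575)·3.404²/(2·9.81) = 21.54 m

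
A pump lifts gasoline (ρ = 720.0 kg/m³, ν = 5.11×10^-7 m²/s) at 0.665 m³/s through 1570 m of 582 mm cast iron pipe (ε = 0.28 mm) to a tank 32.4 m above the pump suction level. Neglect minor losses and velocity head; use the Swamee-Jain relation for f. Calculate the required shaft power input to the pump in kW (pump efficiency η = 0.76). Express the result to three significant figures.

P_shaft ≈ 289 kW

V = 4Q/(πD²) = 2.500 m/s; Re = 2.85×10^6; ε/D = 4.81×10^-4; f = 0.01680
h_f = f(L/D)V²/2g = 14.44 m
Total head H = z + h_f = 32.4 + 14.44 = 46.84 m
P_hyd = ρgQH = 720.0·9.81·0.665·46.84 = 220.0 kW
P_shaft = P_hyd/η = 220.0/0.76 = 289.5 kW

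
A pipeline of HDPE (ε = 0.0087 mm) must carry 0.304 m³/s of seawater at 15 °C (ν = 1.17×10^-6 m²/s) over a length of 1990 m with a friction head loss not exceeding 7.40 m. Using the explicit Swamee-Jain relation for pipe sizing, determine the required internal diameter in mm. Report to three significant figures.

D ≈ 488 mm

Swamee-Jain (Type III): D = 0.66·[ε^1.25·(LQ²/(gh_f))^4.75 + ν·Q^9.4·(L/(gh_f))^5.2]^0.04
LQ²/(gh_f) = 2.533; L/(gh_f) = 27.41
Term 1 = ε^1.25·(…)^4.75 = 3.91×10^-5; Term 2 = ν·Q^9.4·(…)^5.2 = 4.84×10^-4
D = 0.66·(3.91×10^-5 + 4.84×10^-4)^0.04 = 0.4878 m = 488 mm
Check: V = 1.63 m/s, Re = 6.78×10^5, f = 0.01274, h_f = 7.01 m ≈ 7.40 m ✓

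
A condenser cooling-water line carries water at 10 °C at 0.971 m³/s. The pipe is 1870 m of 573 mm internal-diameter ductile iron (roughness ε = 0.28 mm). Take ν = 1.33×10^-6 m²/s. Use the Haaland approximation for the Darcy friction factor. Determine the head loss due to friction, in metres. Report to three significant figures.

h_f ≈ 39.9 m

V = 4Q/(πD²) = 4·0.971/(π·0.573²) = 3.765 m/s
Re = VD/ν = 3.765·0.573/1.33×10^-6 = 1.62×10^6 → turbulent
ε/D = 0.28/573 = 4.89×10^-4
Haaland: f = 0.01693
h_f = f(L/D)V²/(2g) = 0.01693·(1870/0.573)·3.765²/(2·9.81) = 39.92 m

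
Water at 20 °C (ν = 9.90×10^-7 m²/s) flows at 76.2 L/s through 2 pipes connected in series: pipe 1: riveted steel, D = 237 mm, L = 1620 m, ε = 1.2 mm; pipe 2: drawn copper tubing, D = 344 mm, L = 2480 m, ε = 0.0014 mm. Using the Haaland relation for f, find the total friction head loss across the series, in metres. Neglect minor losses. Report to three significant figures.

H ≈ 35.6 m

Pipe 1: V = 1.727 m/s, Re = 4.14×10^5, ε/D = 0.00506, f = 0.03075, h_1 = f(L/D)V²/2g = 31.97 m
Pipe 2: V = 0.8199 m/s, Re = 2.85×10^5, ε/D = 4.07×10^-6, f = 0.01451, h_2 = f(L/D)V²/2g = 3.585 m
Series → Q common, losses add: H = Σh = 35.55 m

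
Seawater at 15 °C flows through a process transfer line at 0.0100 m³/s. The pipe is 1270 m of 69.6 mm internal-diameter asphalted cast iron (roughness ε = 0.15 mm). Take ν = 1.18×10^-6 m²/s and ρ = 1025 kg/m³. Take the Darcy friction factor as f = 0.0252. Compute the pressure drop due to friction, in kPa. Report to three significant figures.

Δp ≈ 1630 kPa

V = 4Q/(πD²) = 4·0.0100/(π·0.0696²) = 2.628 m/s
h_f = f(L/D)V²/(2g) = 0.02520·(1270/0.0696)·2.628²/(2·9.81) = 161.9 m
Δp = ρg·h_f = 1025·9.81·161.9 = 1628 kPa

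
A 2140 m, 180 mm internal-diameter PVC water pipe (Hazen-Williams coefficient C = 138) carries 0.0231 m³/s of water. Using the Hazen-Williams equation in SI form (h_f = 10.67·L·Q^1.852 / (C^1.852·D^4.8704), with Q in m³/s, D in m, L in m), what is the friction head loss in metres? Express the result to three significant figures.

h_f ≈ 9.82 m

h_f = 10.67·2140·0.0231^1.852 / (138^1.852·0.180^4.8704) = 9.819 m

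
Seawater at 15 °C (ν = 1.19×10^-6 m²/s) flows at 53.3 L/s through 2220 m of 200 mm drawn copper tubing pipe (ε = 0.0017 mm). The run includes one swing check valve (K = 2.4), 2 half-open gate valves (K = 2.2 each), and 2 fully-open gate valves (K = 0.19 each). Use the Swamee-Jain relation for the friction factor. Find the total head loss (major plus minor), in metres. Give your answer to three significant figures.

V = 4Q/(πD²) = 1.697 m/s; V²/2g = 0.1467 m
Re = 2.85×10^5, ε/D = 8.50×10^-6 → f = 0.01461 (Swamee-Jain)
Major: h_f = f(L/D)·V²/2g = 0.01461·11100·0.1467 = 23.79 m
Minor: ΣK = 7.18; h_m = ΣK·V²/2g = 1.053 m
Total H_L = 23.79 + 1.053 = 24.84 m

H_L ≈ 24.8 m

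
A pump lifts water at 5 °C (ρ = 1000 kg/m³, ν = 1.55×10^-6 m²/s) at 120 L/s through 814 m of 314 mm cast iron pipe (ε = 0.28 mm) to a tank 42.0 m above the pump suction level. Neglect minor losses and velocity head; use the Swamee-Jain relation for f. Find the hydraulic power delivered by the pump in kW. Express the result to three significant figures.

V = 4Q/(πD²) = 1.550 m/s; Re = 3.14×10^5; ε/D = 8.92×10^-4; f = 0.02024
h_f = f(L/D)V²/2g = 6.422 m
Total head H = z + h_f = 42.0 + 6.422 = 48.42 m
P_hyd = ρgQH = 1000·9.81·0.120·48.42 = 57.00 kW

P_hyd ≈ 57.0 kW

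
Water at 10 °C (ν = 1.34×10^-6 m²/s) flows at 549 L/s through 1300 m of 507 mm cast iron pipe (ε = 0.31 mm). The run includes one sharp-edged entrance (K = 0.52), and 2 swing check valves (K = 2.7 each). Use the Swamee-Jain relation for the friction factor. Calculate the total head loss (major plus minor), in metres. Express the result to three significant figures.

H_L ≈ 19.6 m

V = 4Q/(πD²) = 2.719 m/s; V²/2g = 0.3769 m
Re = 1.03×10^6, ε/D = 6.11×10^-4 → f = 0.01800 (Swamee-Jain)
Major: h_f = f(L/D)·V²/2g = 0.01800·2564·0.3769 = 17.39 m
Minor: ΣK = 5.92; h_m = ΣK·V²/2g = 2.231 m
Total H_L = 17.39 + 2.231 = 19.63 m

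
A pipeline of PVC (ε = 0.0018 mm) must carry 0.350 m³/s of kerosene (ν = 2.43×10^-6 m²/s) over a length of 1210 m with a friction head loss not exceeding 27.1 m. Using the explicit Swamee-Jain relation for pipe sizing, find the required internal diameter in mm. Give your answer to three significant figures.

D ≈ 364 mm

Swamee-Jain (Type III): D = 0.66·[ε^1.25·(LQ²/(gh_f))^4.75 + ν·Q^9.4·(L/(gh_f))^5.2]^0.04
LQ²/(gh_f) = 0.5575; L/(gh_f) = 4.551
Term 1 = ε^1.25·(…)^4.75 = 4.11×10^-9; Term 2 = ν·Q^9.4·(…)^5.2 = 3.33×10^-7
D = 0.66·(4.11×10^-9 + 3.33×10^-7)^0.04 = 0.3636 m = 364 mm
Check: V = 3.37 m/s, Re = 5.04×10^5, f = 0.01315, h_f = 25.3 m ≈ 27.1 m ✓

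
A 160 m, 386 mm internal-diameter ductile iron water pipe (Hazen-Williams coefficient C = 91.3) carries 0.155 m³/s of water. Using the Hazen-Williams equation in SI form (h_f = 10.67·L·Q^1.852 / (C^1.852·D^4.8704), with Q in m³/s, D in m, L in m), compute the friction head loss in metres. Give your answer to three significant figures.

h_f = 10.67·160·0.155^1.852 / (91.3^1.852·0.386^4.8704) = 1.305 m

h_f ≈ 1.30 m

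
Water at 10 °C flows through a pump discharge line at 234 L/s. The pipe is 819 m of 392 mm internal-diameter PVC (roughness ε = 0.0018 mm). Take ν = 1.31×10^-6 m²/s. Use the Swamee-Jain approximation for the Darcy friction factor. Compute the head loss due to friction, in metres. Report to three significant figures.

V = 4Q/(πD²) = 4·0.234/(π·0.392²) = 1.939 m/s
Re = VD/ν = 1.939·0.392/1.31×10^-6 = 5.80×10^5 → turbulent
ε/D = 0.0018/392 = 4.59×10^-6
Swamee-Jain: f = 0.01283
h_f = f(L/D)V²/(2g) = 0.01283·(819/0.392)·1.939²/(2·9.81) = 5.136 m

h_f ≈ 5.14 m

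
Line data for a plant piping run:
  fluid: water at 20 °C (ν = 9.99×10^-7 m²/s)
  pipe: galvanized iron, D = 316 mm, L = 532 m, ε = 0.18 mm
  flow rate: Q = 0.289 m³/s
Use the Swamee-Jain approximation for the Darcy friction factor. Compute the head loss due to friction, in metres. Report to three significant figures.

V = 4Q/(πD²) = 4·0.289/(π·0.316²) = 3.685 m/s
Re = VD/ν = 3.685·0.316/9.99×10^-7 = 1.17×10^6 → turbulent
ε/D = 0.18/316 = 5.70×10^-4
Swamee-Jain: f = 0.01769
h_f = f(L/D)V²/(2g) = 0.01769·(532/0.316)·3.685²/(2·9.81) = 20.61 m

h_f ≈ 20.6 m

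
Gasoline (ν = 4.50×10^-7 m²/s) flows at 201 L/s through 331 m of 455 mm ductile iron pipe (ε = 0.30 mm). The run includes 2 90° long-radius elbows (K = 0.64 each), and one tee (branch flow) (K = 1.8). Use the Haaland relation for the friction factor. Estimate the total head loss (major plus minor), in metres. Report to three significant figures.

V = 4Q/(πD²) = 1.236 m/s; V²/2g = 0.07789 m
Re = 1.25×10^6, ε/D = 6.59×10^-4 → f = 0.01811 (Haaland)
Major: h_f = f(L/D)·V²/2g = 0.01811·727.5·0.07789 = 1.026 m
Minor: ΣK = 3.08; h_m = ΣK·V²/2g = 0.2399 m
Total H_L = 1.026 + 0.2399 = 1.266 m

H_L ≈ 1.27 m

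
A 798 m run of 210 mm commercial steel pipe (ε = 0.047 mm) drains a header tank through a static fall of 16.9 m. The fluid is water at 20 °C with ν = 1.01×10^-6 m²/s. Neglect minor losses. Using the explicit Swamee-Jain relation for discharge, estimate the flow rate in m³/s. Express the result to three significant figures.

Swamee-Jain (Type II): Q = -0.965·√(gD⁵h_f/L)·ln[ε/(3.7D) + √(3.17ν²L/(gD³h_f))]
√(gD⁵h_f/L) = √(9.81·0.210⁵·16.9/798) = 0.009211
ε/(3.7D) = 6.05×10^-5; √(3.17ν²L/(gD³h_f)) = 4.10×10^-5
Q = -0.965·0.009211·ln(1.015×10^-4) = 0.08174 m³/s
Check: V = 2.36 m/s, Re = 4.91×10^5, f = 0.01575, h_f = 17.0 m ≈ 16.9 m ✓

Q ≈ 0.0817 m³/s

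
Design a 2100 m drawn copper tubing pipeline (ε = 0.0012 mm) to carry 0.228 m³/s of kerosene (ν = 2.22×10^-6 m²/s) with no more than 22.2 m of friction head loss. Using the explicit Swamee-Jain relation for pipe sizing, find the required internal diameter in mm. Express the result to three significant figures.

Swamee-Jain (Type III): D = 0.66·[ε^1.25·(LQ²/(gh_f))^4.75 + ν·Q^9.4·(L/(gh_f))^5.2]^0.04
LQ²/(gh_f) = 0.5013; L/(gh_f) = 9.643
Term 1 = ε^1.25·(…)^4.75 = 1.49×10^-9; Term 2 = ν·Q^9.4·(…)^5.2 = 2.68×10^-7
D = 0.66·(1.49×10^-9 + 2.68×10^-7)^0.04 = 0.3604 m = 360 mm
Check: V = 2.23 m/s, Re = 3.63×10^5, f = 0.01392, h_f = 20.6 m ≈ 22.2 m ✓

D ≈ 360 mm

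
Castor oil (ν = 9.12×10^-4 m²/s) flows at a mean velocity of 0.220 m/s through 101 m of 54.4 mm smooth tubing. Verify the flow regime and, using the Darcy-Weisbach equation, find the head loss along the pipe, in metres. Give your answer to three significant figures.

Re = VD/ν = 0.220·0.05440/9.12×10^-4 = 13.1 → laminar (Re < 2300)
f = 64/Re = 4.877
h_f = f(L/D)V²/(2g) = 4.877·(101/0.05440)·0.220²/(2·9.81) = 22.34 m

h_f ≈ 22.3 m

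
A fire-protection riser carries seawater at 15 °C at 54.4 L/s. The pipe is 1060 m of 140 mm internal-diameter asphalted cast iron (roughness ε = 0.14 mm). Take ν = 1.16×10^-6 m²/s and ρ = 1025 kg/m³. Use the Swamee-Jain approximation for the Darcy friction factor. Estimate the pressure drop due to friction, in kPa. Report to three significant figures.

Δp ≈ 991 kPa

V = 4Q/(πD²) = 4·0.0544/(π·0.140²) = 3.534 m/s
Re = VD/ν = 3.534·0.140/1.16×10^-6 = 4.27×10^5 → turbulent
ε/D = 0.14/140 = 0.00100
Swamee-Jain: f = 0.02046
h_f = f(L/D)V²/(2g) = 0.02046·(1060/0.140)·3.534²/(2·9.81) = 98.60 m
Δp = ρg·h_f = 1025·9.81·98.60 = 991.5 kPa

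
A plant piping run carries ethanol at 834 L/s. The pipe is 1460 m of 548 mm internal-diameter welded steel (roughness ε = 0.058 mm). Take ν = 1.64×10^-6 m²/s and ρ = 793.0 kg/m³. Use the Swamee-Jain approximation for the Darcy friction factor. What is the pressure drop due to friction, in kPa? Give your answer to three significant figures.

V = 4Q/(πD²) = 4·0.834/(π·0.548²) = 3.536 m/s
Re = VD/ν = 3.536·0.548/1.64×10^-6 = 1.18×10^6 → turbulent
ε/D = 0.058/548 = 1.06×10^-4
Swamee-Jain: f = 0.01342
h_f = f(L/D)V²/(2g) = 0.01342·(1460/0.548)·3.536²/(2·9.81) = 22.78 m
Δp = ρg·h_f = 793.0·9.81·22.78 = 177.2 kPa

Δp ≈ 177 kPa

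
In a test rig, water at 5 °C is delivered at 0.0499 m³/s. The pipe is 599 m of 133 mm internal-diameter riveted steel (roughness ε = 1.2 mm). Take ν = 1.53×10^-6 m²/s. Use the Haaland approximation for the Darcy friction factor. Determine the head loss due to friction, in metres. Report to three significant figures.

V = 4Q/(πD²) = 4·0.0499/(π·0.133²) = 3.592 m/s
Re = VD/ν = 3.592·0.133/1.53×10^-6 = 3.12×10^5 → turbulent
ε/D = 1.2/133 = 0.00902
Haaland: f = 0.03688
h_f = f(L/D)V²/(2g) = 0.03688·(599/0.133)·3.592²/(2·9.81) = 109.2 m

h_f ≈ 109 m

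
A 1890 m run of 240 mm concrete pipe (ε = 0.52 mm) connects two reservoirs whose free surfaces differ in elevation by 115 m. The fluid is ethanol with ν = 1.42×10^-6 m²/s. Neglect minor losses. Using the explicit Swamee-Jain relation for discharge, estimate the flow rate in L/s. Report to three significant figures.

Swamee-Jain (Type II): Q = -0.965·√(gD⁵h_f/L)·ln[ε/(3.7D) + √(3.17ν²L/(gD³h_f))]
√(gD⁵h_f/L) = √(9.81·0.240⁵·115/1890) = 0.02180
ε/(3.7D) = 5.86×10^-4; √(3.17ν²L/(gD³h_f)) = 2.78×10^-5
Q = -0.965·0.02180·ln(6.134×10^-4) = 0.1556 m³/s
Check: V = 3.44 m/s, Re = 5.81×10^5, f = 0.02433, h_f = 116 m ≈ 115 m ✓

Q ≈ 156 L/s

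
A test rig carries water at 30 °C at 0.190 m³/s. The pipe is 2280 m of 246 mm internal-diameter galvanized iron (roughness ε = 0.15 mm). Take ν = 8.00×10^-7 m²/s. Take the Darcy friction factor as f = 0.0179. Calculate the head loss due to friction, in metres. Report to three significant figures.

h_f ≈ 135 m

V = 4Q/(πD²) = 4·0.190/(π·0.246²) = 3.998 m/s
h_f = f(L/D)V²/(2g) = 0.01790·(2280/0.246)·3.998²/(2·9.81) = 135.1 m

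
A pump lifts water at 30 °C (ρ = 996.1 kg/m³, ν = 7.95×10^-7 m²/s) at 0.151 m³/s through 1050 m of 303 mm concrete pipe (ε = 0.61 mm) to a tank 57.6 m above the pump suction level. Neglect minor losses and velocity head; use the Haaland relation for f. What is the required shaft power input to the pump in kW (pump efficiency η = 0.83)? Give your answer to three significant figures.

P_shaft ≈ 135 kW

V = 4Q/(πD²) = 2.094 m/s; Re = 7.98×10^5; ε/D = 0.00201; f = 0.02371
h_f = f(L/D)V²/2g = 18.37 m
Total head H = z + h_f = 57.6 + 18.37 = 75.97 m
P_hyd = ρgQH = 996.1·9.81·0.151·75.97 = 112.1 kW
P_shaft = P_hyd/η = 112.1/0.83 = 135.0 kW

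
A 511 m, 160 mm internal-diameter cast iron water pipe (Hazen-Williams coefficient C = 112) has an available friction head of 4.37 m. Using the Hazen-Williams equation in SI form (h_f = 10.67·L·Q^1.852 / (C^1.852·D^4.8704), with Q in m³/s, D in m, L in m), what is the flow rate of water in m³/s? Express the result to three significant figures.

Q ≈ 0.0193 m³/s

Rearranging: Q = [h_f·C^1.852·D^4.8704 / (10.67·L)]^(1/1.852)
Q = [4.37·112^1.852·0.160^4.8704 / (10.67·511)]^0.540 = 0.01925 m³/s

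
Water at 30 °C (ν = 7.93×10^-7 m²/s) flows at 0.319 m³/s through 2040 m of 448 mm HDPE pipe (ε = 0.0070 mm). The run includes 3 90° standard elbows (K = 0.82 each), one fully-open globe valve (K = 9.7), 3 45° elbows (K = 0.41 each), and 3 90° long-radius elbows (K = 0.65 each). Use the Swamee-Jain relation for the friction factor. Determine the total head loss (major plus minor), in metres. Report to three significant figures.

V = 4Q/(πD²) = 2.024 m/s; V²/2g = 0.2087 m
Re = 1.14×10^6, ε/D = 1.56×10^-5 → f = 0.01176 (Swamee-Jain)
Major: h_f = f(L/D)·V²/2g = 0.01176·4554·0.2087 = 11.18 m
Minor: ΣK = 15.3; h_m = ΣK·V²/2g = 3.202 m
Total H_L = 11.18 + 3.202 = 14.38 m

H_L ≈ 14.4 m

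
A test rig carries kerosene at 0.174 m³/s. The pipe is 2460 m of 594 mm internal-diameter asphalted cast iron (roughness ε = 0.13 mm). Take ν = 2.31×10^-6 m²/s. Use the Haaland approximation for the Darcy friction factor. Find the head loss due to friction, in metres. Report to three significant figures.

h_f ≈ 1.46 m

V = 4Q/(πD²) = 4·0.174/(π·0.594²) = 0.6279 m/s
Re = VD/ν = 0.6279·0.594/2.31×10^-6 = 1.61×10^5 → turbulent
ε/D = 0.13/594 = 2.19×10^-4
Haaland: f = 0.01749
h_f = f(L/D)V²/(2g) = 0.01749·(2460/0.594)·0.6279²/(2·9.81) = 1.456 m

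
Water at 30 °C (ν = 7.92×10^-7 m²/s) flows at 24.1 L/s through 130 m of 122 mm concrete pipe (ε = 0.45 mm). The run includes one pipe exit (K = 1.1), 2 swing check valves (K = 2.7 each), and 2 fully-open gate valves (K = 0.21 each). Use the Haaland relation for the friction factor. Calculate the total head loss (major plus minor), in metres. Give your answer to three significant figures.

V = 4Q/(πD²) = 2.062 m/s; V²/2g = 0.2166 m
Re = 3.18×10^5, ε/D = 0.00369 → f = 0.02814 (Haaland)
Major: h_f = f(L/D)·V²/2g = 0.02814·1066·0.2166 = 6.496 m
Minor: ΣK = 6.92; h_m = ΣK·V²/2g = 1.499 m
Total H_L = 6.496 + 1.499 = 7.995 m

H_L ≈ 8.00 m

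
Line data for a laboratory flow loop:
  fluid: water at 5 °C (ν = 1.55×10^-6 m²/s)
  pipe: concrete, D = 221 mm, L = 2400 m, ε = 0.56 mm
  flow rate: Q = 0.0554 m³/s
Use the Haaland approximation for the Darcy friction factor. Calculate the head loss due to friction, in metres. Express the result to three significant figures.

V = 4Q/(πD²) = 4·0.0554/(π·0.221²) = 1.444 m/s
Re = VD/ν = 1.444·0.221/1.55×10^-6 = 2.06×10^5 → turbulent
ε/D = 0.56/221 = 0.00253
Haaland: f = 0.02567
h_f = f(L/D)V²/(2g) = 0.02567·(2400/0.221)·1.444²/(2·9.81) = 29.63 m

h_f ≈ 29.6 m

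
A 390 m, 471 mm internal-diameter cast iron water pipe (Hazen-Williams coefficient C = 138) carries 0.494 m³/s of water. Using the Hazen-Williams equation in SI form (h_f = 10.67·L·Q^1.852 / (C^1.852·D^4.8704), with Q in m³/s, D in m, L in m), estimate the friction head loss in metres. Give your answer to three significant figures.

h_f ≈ 4.80 m

h_f = 10.67·390·0.494^1.852 / (138^1.852·0.471^4.8704) = 4.803 m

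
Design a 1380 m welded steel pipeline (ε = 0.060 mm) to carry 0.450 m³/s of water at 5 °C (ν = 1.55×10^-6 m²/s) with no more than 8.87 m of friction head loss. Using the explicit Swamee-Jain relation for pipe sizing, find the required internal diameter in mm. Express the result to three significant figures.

Swamee-Jain (Type III): D = 0.66·[ε^1.25·(LQ²/(gh_f))^4.75 + ν·Q^9.4·(L/(gh_f))^5.2]^0.04
LQ²/(gh_f) = 3.212; L/(gh_f) = 15.86
Term 1 = ε^1.25·(…)^4.75 = 0.00135; Term 2 = ν·Q^9.4·(…)^5.2 = 0.00149
D = 0.66·(0.00135 + 0.00149)^0.04 = 0.5220 m = 522 mm
Check: V = 2.10 m/s, Re = 7.08×10^5, f = 0.01413, h_f = 8.42 m ≈ 8.87 m ✓

D ≈ 522 mm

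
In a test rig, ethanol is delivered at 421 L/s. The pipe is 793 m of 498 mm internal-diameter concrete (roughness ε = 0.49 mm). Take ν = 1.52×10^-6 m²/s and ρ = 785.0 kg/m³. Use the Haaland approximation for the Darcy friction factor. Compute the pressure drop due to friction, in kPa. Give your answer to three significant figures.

Δp ≈ 58.3 kPa

V = 4Q/(πD²) = 4·0.421/(π·0.498²) = 2.161 m/s
Re = VD/ν = 2.161·0.498/1.52×10^-6 = 7.08×10^5 → turbulent
ε/D = 0.49/498 = 9.84×10^-4
Haaland: f = 0.01997
h_f = f(L/D)V²/(2g) = 0.01997·(793/0.498)·2.161²/(2·9.81) = 7.574 m
Δp = ρg·h_f = 785.0·9.81·7.574 = 58.32 kPa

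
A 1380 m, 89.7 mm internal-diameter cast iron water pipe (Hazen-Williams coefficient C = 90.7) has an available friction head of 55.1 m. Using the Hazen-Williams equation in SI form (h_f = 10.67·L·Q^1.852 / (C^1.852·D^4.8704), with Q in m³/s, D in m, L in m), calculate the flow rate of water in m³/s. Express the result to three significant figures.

Q ≈ 0.00782 m³/s

Rearranging: Q = [h_f·C^1.852·D^4.8704 / (10.67·L)]^(1/1.852)
Q = [55.1·90.7^1.852·0.0897^4.8704 / (10.67·1380)]^0.540 = 0.007821 m³/s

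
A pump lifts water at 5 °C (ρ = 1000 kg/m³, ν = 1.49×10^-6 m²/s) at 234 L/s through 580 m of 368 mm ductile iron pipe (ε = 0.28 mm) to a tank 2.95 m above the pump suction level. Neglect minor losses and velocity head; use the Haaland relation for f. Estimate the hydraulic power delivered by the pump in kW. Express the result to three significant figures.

P_hyd ≈ 23.7 kW

V = 4Q/(πD²) = 2.200 m/s; Re = 5.43×10^5; ε/D = 7.61×10^-4; f = 0.01901
h_f = f(L/D)V²/2g = 7.392 m
Total head H = z + h_f = 2.95 + 7.392 = 10.34 m
P_hyd = ρgQH = 1000·9.81·0.234·10.34 = 23.74 kW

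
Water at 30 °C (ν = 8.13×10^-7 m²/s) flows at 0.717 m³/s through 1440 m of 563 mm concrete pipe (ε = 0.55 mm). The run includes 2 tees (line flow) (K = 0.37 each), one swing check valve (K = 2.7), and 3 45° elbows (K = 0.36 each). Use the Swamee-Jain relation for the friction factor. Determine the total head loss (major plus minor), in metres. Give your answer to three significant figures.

H_L ≈ 23.3 m

V = 4Q/(πD²) = 2.880 m/s; V²/2g = 0.4228 m
Re = 1.99×10^6, ε/D = 9.77×10^-4 → f = 0.01974 (Swamee-Jain)
Major: h_f = f(L/D)·V²/2g = 0.01974·2558·0.4228 = 21.35 m
Minor: ΣK = 4.52; h_m = ΣK·V²/2g = 1.911 m
Total H_L = 21.35 + 1.911 = 23.26 m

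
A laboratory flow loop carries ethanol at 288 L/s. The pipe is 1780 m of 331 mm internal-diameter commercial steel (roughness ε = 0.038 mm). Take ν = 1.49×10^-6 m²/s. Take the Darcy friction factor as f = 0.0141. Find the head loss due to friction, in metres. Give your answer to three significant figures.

V = 4Q/(πD²) = 4·0.288/(π·0.331²) = 3.347 m/s
h_f = f(L/D)V²/(2g) = 0.01410·(1780/0.331)·3.347²/(2·9.81) = 43.29 m

h_f ≈ 43.3 m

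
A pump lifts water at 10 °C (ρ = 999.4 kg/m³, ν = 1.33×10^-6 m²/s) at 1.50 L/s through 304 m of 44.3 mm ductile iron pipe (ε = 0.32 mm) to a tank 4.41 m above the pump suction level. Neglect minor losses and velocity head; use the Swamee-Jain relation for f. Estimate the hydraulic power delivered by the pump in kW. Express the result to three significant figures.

V = 4Q/(πD²) = 0.9732 m/s; Re = 3.24×10^4; ε/D = 0.00722; f = 0.03669
h_f = f(L/D)V²/2g = 12.15 m
Total head H = z + h_f = 4.41 + 12.15 = 16.56 m
P_hyd = ρgQH = 999.4·9.81·0.00150·16.56 = 0.2436 kW

P_hyd ≈ 0.244 kW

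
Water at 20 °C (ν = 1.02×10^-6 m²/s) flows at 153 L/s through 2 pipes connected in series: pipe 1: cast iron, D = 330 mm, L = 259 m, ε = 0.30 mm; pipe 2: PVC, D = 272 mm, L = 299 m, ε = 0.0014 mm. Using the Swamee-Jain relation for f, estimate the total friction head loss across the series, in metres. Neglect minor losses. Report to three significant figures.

Pipe 1: V = 1.789 m/s, Re = 5.79×10^5, ε/D = 9.09×10^-4, f = 0.01986, h_1 = f(L/D)V²/2g = 2.542 m
Pipe 2: V = 2.633 m/s, Re = 7.02×10^5, ε/D = 5.15×10^-6, f = 0.01243, h_2 = f(L/D)V²/2g = 4.830 m
Series → Q common, losses add: H = Σh = 7.372 m

H ≈ 7.37 m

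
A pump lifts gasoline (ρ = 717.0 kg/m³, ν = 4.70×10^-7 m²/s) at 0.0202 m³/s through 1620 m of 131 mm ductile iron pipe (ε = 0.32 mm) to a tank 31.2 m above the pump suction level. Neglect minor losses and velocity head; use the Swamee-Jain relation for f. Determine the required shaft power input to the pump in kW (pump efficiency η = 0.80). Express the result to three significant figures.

V = 4Q/(πD²) = 1.499 m/s; Re = 4.18×10^5; ε/D = 0.00244; f = 0.02522
h_f = f(L/D)V²/2g = 35.70 m
Total head H = z + h_f = 31.2 + 35.70 = 66.90 m
P_hyd = ρgQH = 717.0·9.81·0.0202·66.90 = 9.506 kW
P_shaft = P_hyd/η = 9.506/0.80 = 11.88 kW

P_shaft ≈ 11.9 kW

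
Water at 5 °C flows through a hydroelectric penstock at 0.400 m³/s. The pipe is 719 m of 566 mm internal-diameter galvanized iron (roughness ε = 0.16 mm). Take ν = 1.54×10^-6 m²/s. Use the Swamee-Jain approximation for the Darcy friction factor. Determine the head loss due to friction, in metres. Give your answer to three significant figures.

h_f ≈ 2.63 m

V = 4Q/(πD²) = 4·0.400/(π·0.566²) = 1.590 m/s
Re = VD/ν = 1.590·0.566/1.54×10^-6 = 5.84×10^5 → turbulent
ε/D = 0.16/566 = 2.83×10^-4
Swamee-Jain: f = 0.01606
h_f = f(L/D)V²/(2g) = 0.01606·(719/0.566)·1.590²/(2·9.81) = 2.628 m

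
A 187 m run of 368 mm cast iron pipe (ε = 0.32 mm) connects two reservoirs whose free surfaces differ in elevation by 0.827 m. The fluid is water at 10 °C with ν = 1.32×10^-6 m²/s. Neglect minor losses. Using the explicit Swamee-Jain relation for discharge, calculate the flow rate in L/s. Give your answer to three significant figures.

Q ≈ 135 L/s

Swamee-Jain (Type II): Q = -0.965·√(gD⁵h_f/L)·ln[ε/(3.7D) + √(3.17ν²L/(gD³h_f))]
√(gD⁵h_f/L) = √(9.81·0.368⁵·0.827/187) = 0.01711
ε/(3.7D) = 2.35×10^-4; √(3.17ν²L/(gD³h_f)) = 5.05×10^-5
Q = -0.965·0.01711·ln(2.856×10^-4) = 0.1348 m³/s
Check: V = 1.27 m/s, Re = 3.53×10^5, f = 0.02003, h_f = 0.833 m ≈ 0.827 m ✓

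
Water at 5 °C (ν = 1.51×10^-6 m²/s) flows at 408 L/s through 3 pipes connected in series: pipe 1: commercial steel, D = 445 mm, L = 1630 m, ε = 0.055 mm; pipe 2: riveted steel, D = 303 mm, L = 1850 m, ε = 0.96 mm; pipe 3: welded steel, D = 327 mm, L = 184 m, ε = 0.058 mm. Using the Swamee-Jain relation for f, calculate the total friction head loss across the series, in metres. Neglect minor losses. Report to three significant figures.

H ≈ 294 m

Pipe 1: V = 2.623 m/s, Re = 7.73×10^5, ε/D = 1.24×10^-4, f = 0.01413, h_1 = f(L/D)V²/2g = 18.16 m
Pipe 2: V = 5.658 m/s, Re = 1.14×10^6, ε/D = 0.00317, f = 0.02675, h_2 = f(L/D)V²/2g = 266.5 m
Pipe 3: V = 4.858 m/s, Re = 1.05×10^6, ε/D = 1.77×10^-4, f = 0.01447, h_3 = f(L/D)V²/2g = 9.796 m
Series → Q common, losses add: H = Σh = 294.5 m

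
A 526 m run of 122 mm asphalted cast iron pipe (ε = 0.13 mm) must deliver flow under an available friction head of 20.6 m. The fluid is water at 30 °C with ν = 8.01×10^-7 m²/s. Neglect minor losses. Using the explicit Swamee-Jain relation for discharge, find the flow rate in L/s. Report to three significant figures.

Swamee-Jain (Type II): Q = -0.965·√(gD⁵h_f/L)·ln[ε/(3.7D) + √(3.17ν²L/(gD³h_f))]
√(gD⁵h_f/L) = √(9.81·0.122⁵·20.6/526) = 0.003222
ε/(3.7D) = 2.88×10^-4; √(3.17ν²L/(gD³h_f)) = 5.40×10^-5
Q = -0.965·0.003222·ln(3.420×10^-4) = 0.02482 m³/s
Check: V = 2.12 m/s, Re = 3.23×10^5, f = 0.02095, h_f = 20.7 m ≈ 20.6 m ✓

Q ≈ 24.8 L/s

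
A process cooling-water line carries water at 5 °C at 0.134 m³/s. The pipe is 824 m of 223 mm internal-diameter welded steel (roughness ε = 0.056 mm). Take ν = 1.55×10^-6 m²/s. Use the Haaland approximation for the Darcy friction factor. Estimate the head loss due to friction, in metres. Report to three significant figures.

V = 4Q/(πD²) = 4·0.134/(π·0.223²) = 3.431 m/s
Re = VD/ν = 3.431·0.223/1.55×10^-6 = 4.94×10^5 → turbulent
ε/D = 0.056/223 = 2.51×10^-4
Haaland: f = 0.01576
h_f = f(L/D)V²/(2g) = 0.01576·(824/0.223)·3.431²/(2·9.81) = 34.94 m

h_f ≈ 34.9 m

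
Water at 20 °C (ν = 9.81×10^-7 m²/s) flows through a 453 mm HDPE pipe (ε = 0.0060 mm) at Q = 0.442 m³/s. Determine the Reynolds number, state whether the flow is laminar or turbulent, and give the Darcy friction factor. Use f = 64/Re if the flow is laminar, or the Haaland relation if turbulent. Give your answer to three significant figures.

V = 4Q/(πD²) = 2.742 m/s
Re = VD/ν = 2.742·0.453/9.81×10^-7 = 1.27×10^6
Re > 4000 → turbulent; ε/D = 1.32×10^-5
Haaland: f = 0.01143

Re ≈ 1.27×10^6; turbulent; f ≈ 0.0114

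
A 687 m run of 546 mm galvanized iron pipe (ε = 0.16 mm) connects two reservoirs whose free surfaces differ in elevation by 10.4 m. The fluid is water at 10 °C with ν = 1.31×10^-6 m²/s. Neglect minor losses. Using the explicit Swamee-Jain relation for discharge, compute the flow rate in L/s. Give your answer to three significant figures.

Q ≈ 759 L/s

Swamee-Jain (Type II): Q = -0.965·√(gD⁵h_f/L)·ln[ε/(3.7D) + √(3.17ν²L/(gD³h_f))]
√(gD⁵h_f/L) = √(9.81·0.546⁵·10.4/687) = 0.08489
ε/(3.7D) = 7.92×10^-5; √(3.17ν²L/(gD³h_f)) = 1.50×10^-5
Q = -0.965·0.08489·ln(9.420×10^-5) = 0.7594 m³/s
Check: V = 3.24 m/s, Re = 1.35×10^6, f = 0.01551, h_f = 10.5 m ≈ 10.4 m ✓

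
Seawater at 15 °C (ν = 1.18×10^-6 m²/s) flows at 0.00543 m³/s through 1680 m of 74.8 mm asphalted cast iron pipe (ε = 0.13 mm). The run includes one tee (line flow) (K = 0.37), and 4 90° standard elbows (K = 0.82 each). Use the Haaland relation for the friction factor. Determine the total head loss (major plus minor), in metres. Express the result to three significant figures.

V = 4Q/(πD²) = 1.236 m/s; V²/2g = 0.07782 m
Re = 7.83×10^4, ε/D = 0.00174 → f = 0.02467 (Haaland)
Major: h_f = f(L/D)·V²/2g = 0.02467·22460·0.07782 = 43.12 m
Minor: ΣK = 3.65; h_m = ΣK·V²/2g = 0.2841 m
Total H_L = 43.12 + 0.2841 = 43.40 m

H_L ≈ 43.4 m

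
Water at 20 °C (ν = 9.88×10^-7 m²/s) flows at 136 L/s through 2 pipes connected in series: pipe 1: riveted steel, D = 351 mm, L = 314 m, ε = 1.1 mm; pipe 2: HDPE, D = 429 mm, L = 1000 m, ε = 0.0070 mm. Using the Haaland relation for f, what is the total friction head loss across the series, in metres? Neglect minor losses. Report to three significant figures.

H ≈ 3.85 m

Pipe 1: V = 1.406 m/s, Re = 4.99×10^5, ε/D = 0.00313, f = 0.02678, h_1 = f(L/D)V²/2g = 2.412 m
Pipe 2: V = 0.9409 m/s, Re = 4.09×10^5, ε/D = 1.63×10^-5, f = 0.01371, h_2 = f(L/D)V²/2g = 1.442 m
Series → Q common, losses add: H = Σh = 3.854 m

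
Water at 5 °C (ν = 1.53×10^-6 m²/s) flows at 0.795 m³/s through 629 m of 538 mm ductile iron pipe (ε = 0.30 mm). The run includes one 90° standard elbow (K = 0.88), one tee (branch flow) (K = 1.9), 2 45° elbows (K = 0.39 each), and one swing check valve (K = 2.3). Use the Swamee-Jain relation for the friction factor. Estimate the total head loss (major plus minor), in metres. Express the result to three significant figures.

V = 4Q/(πD²) = 3.497 m/s; V²/2g = 0.6233 m
Re = 1.23×10^6, ε/D = 5.58×10^-4 → f = 0.01759 (Swamee-Jain)
Major: h_f = f(L/D)·V²/2g = 0.01759·1169·0.6233 = 12.82 m
Minor: ΣK = 5.86; h_m = ΣK·V²/2g = 3.653 m
Total H_L = 12.82 + 3.653 = 16.47 m

H_L ≈ 16.5 m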